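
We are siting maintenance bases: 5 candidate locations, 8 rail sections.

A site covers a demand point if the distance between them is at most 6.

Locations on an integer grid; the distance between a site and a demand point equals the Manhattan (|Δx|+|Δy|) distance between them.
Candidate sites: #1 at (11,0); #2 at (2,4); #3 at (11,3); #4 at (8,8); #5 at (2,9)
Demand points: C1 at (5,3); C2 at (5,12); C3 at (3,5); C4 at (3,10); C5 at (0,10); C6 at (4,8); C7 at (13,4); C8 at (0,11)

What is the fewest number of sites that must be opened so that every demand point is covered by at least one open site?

2

Coverage sets (demand points within 6 of each site):
  #1: {C7}
  #2: {C1, C3, C6}
  #3: {C1, C7}
  #4: {C6}
  #5: {C2, C3, C4, C5, C6, C8}
No single site covers all 8 demand points.
But {#3, #5} covers everything, so the minimum is 2.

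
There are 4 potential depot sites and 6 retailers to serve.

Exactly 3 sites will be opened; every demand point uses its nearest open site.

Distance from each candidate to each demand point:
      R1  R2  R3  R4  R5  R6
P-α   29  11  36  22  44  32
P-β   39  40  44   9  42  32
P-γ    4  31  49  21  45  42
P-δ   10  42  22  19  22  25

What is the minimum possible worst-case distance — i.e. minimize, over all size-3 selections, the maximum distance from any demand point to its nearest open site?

25

Open {P-α, P-β, P-δ}.
  Farthest demand point is R6 at distance 25 (to P-δ); all others are ≤ 25.
With {P-α, P-γ, P-δ} the worst case is 25.
With {P-β, P-γ, P-δ} the worst case is 31.
No size-3 selection achieves below 25.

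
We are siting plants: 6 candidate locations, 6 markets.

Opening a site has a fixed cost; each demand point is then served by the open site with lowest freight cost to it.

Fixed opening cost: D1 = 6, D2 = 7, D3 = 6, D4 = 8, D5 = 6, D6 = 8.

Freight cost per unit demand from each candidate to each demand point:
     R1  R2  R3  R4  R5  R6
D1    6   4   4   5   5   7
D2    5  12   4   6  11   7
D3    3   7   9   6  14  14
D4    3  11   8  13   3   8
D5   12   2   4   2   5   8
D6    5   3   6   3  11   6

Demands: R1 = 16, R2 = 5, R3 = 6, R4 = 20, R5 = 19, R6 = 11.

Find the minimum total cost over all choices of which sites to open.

267

Open {D4, D5, D6}: assign each demand point to its cheapest open site.
  R1→D4 16×3=48, R2→D5 5×2=10, R3→D5 6×4=24, R4→D5 20×2=40, R5→D4 19×3=57, R6→D6 11×6=66
  freight cost 245, fixed 22 → total 267.
Compare {D1, D4, D5, D6}: freight cost 245 + fixed 28 = 273.
Compare {D3, D4, D5, D6}: freight cost 245 + fixed 28 = 273.
Compare {D2, D4, D5, D6}: freight cost 245 + fixed 29 = 274.
All other subsets cost ≥ 273. Minimum total cost: 267.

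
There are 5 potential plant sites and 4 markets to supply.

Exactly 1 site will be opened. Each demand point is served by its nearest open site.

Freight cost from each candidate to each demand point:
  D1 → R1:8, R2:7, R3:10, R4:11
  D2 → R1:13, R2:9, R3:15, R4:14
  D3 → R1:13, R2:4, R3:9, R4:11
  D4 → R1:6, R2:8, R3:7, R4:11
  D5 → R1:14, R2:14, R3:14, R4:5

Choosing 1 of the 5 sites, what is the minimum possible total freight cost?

32

Open {D4}.
  R1→D4 6, R2→D4 8, R3→D4 7, R4→D4 11  ⇒ total 32.
Compare {D1}: total 36.
Compare {D3}: total 37.
No size-1 selection does better; minimum is 32.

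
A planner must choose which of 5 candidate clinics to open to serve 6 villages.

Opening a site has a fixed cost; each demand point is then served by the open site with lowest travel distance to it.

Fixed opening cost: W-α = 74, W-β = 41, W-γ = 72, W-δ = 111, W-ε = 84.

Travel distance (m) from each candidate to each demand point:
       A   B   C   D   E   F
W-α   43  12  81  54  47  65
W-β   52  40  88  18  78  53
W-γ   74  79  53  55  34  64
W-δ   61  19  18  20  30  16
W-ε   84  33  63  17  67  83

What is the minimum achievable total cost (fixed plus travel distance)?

Open {W-δ}: assign each demand point to its cheapest open site.
  A→W-δ 61, B→W-δ 19, C→W-δ 18, D→W-δ 20, E→W-δ 30, F→W-δ 16
  travel distance 164, fixed 111 → total 275.
Compare {W-β, W-δ}: travel distance 153 + fixed 152 = 305.
Compare {W-α, W-δ}: travel distance 139 + fixed 185 = 324.
Compare {W-γ, W-δ}: travel distance 164 + fixed 183 = 347.
All other subsets cost ≥ 305. Minimum total cost: 275.

275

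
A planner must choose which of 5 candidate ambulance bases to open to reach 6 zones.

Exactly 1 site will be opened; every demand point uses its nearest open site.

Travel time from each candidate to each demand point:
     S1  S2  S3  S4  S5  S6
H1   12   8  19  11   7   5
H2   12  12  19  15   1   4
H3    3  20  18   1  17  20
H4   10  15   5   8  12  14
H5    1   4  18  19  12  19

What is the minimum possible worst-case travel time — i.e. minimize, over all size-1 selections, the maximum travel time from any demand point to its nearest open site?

15

Open {H4}.
  Farthest demand point is S2 at travel time 15 (to H4); all others are ≤ 15.
With {H1} the worst case is 19.
With {H2} the worst case is 19.
No size-1 selection achieves below 15.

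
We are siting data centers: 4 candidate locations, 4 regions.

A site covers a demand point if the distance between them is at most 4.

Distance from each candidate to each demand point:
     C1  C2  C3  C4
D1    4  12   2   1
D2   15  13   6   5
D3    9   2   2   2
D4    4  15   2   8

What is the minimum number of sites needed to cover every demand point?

Coverage sets (demand points within 4 of each site):
  D1: {C1, C3, C4}
  D2: {}
  D3: {C2, C3, C4}
  D4: {C1, C3}
No single site covers all 4 demand points.
But {D1, D3} covers everything, so the minimum is 2.

2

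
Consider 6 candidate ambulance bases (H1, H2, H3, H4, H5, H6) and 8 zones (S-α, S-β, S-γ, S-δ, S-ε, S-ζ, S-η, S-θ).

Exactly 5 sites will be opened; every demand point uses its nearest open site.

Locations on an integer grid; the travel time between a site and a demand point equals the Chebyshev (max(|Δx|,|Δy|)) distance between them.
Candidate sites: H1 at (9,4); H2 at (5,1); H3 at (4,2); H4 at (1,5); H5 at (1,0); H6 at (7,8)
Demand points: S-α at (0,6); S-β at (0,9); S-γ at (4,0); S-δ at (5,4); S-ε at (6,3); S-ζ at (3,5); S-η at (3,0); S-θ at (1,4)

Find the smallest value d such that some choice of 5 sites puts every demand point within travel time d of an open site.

Open {H1, H2, H3, H4, H5}.
  Farthest demand point is S-β at travel time 4 (to H4); all others are ≤ 4.
With {H1, H2, H3, H4, H6} the worst case is 4.
With {H1, H2, H4, H5, H6} the worst case is 4.
No size-5 selection achieves below 4.

4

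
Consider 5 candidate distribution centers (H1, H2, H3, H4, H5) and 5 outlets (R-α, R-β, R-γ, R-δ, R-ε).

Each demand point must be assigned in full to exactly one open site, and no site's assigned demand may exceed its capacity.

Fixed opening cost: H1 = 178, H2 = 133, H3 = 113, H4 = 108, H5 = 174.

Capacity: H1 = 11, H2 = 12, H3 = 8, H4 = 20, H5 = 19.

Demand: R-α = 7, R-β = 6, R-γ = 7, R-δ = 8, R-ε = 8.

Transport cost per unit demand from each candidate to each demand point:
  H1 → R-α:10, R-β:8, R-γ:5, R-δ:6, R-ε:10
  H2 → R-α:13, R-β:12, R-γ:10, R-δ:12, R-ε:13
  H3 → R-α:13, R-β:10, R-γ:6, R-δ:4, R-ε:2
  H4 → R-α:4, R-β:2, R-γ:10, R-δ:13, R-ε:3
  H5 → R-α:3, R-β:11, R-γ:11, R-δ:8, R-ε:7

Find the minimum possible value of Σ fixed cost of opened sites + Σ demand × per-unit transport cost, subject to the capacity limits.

512

Open {H4, H5}; cheapest assignment that respects the capacities:
  H4 (cap 20, load 20): R-α, R-β, R-γ — cost 7×4 + 6×2 + 7×10 = 110
  H5 (cap 19, load 16): R-δ, R-ε — cost 8×8 + 8×7 = 120
  Shipping 230, fixed 282 → total 512.
  Any other capacity-feasible assignment to {H4, H5} ships for at least 230.
Compare {H3, H4, H5}: its best feasible assignment gives total 558.
Compare {H1, H3, H4}: its best feasible assignment gives total 573.
Every other set of open sites that can feasibly serve all demand totals ≥ 558 even under its best assignment. Minimum: 512.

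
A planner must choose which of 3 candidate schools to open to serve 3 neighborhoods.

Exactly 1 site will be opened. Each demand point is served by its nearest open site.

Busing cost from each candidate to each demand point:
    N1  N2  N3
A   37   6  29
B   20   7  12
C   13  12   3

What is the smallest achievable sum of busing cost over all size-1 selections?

Open {C}.
  N1→C 13, N2→C 12, N3→C 3  ⇒ total 28.
Compare {B}: total 39.
Compare {A}: total 72.

28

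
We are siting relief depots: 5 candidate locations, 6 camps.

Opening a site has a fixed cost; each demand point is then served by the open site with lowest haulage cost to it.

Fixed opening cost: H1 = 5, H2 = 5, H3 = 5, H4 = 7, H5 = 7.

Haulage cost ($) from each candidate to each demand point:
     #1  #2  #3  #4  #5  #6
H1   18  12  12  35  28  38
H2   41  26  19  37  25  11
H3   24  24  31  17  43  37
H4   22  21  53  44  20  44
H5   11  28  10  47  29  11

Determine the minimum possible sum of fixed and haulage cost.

Open {H1, H3, H4, H5}: assign each demand point to its cheapest open site.
  #1→H5 11, #2→H1 12, #3→H5 10, #4→H3 17, #5→H4 20, #6→H5 11
  haulage cost 81, fixed 24 → total 105.
Compare {H1, H3, H5}: haulage cost 89 + fixed 17 = 106.
Compare {H1, H2, H3, H5}: haulage cost 86 + fixed 22 = 108.
Compare {H3, H4, H5}: haulage cost 90 + fixed 19 = 109.
All other subsets cost ≥ 106. Minimum total cost: 105.

105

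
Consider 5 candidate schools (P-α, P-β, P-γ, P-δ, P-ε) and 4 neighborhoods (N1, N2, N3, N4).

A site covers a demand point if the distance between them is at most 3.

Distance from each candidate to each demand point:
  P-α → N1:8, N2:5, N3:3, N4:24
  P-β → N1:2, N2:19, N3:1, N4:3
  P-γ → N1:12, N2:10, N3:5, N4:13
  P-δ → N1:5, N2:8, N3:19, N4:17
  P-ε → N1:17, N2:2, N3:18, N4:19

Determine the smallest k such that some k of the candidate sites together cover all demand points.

Coverage sets (demand points within 3 of each site):
  P-α: {N3}
  P-β: {N1, N3, N4}
  P-γ: {}
  P-δ: {}
  P-ε: {N2}
No single site covers all 4 demand points.
But {P-β, P-ε} covers everything, so the minimum is 2.

2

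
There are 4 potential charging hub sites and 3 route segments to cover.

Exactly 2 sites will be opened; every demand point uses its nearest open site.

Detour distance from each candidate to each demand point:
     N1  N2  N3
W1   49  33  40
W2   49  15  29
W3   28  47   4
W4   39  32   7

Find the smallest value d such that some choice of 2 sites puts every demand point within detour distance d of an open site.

Open {W2, W3}.
  Farthest demand point is N1 at detour distance 28 (to W3); all others are ≤ 28.
With {W3, W4} the worst case is 32.
With {W1, W3} the worst case is 33.
No size-2 selection achieves below 28.

28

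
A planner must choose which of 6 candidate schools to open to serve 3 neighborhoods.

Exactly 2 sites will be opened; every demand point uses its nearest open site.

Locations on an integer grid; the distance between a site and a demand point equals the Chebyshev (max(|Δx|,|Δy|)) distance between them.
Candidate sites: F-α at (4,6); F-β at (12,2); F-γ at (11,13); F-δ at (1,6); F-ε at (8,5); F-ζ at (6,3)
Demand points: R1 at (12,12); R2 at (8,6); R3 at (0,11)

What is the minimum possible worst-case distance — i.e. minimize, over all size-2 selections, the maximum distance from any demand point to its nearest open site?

5

Open {F-α, F-γ}.
  Farthest demand point is R3 at distance 5 (to F-α); all others are ≤ 5.
With {F-α, F-ε} the worst case is 7.
With {F-γ, F-δ} the worst case is 7.
No size-2 selection achieves below 5.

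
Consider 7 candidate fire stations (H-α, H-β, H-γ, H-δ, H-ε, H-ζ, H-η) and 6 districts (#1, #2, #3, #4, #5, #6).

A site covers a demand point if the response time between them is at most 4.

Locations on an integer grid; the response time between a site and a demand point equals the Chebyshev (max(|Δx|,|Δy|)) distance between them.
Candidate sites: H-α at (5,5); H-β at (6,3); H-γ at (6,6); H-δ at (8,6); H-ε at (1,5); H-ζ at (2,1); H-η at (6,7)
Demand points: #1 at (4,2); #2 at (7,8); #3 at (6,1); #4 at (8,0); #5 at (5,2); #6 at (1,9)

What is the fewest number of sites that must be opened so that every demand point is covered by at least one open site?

Coverage sets (demand points within 4 of each site):
  H-α: {#1, #2, #3, #5, #6}
  H-β: {#1, #3, #4, #5}
  H-γ: {#1, #2, #5}
  H-δ: {#1, #2, #5}
  H-ε: {#1, #5, #6}
  H-ζ: {#1, #3, #5}
  H-η: {#2}
No single site covers all 6 demand points.
But {H-α, H-β} covers everything, so the minimum is 2.

2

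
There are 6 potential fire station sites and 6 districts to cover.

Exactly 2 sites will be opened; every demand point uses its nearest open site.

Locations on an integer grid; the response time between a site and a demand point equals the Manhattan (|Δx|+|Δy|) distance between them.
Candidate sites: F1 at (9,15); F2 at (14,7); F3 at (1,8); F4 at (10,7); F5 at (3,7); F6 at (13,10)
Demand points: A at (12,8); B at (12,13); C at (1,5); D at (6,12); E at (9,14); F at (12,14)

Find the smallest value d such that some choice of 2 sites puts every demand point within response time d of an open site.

8

Open {F5, F6}.
  Farthest demand point is D at response time 8 (to F5); all others are ≤ 8.
With {F3, F4} the worst case is 9.
With {F3, F6} the worst case is 9.
No size-2 selection achieves below 8.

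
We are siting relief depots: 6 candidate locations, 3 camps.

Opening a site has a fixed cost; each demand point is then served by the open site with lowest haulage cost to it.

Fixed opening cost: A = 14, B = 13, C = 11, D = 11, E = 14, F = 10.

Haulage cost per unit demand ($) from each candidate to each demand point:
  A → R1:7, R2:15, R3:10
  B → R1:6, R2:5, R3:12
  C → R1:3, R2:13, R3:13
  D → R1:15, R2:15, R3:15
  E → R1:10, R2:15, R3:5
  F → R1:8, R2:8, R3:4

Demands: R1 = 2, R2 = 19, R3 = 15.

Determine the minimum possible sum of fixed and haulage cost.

190

Open {B, F}: assign each demand point to its cheapest open site.
  R1→B 2×6=12, R2→B 19×5=95, R3→F 15×4=60
  haulage cost 167, fixed 23 → total 190.
Compare {B, C, F}: haulage cost 161 + fixed 34 = 195.
Compare {B, D, F}: haulage cost 167 + fixed 34 = 201.
Compare {A, B, F}: haulage cost 167 + fixed 37 = 204.
All other subsets cost ≥ 195. Minimum total cost: 190.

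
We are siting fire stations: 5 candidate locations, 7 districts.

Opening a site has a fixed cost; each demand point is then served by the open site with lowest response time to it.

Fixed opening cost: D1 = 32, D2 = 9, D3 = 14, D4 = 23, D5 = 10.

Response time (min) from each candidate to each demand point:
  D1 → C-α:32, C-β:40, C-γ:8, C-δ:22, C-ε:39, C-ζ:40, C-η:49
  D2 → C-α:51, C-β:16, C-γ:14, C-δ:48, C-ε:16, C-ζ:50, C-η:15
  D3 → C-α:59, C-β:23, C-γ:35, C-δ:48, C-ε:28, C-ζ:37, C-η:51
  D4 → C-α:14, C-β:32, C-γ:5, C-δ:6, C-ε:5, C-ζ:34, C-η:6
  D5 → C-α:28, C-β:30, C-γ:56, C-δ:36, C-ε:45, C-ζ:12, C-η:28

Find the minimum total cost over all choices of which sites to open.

106

Open {D2, D4, D5}: assign each demand point to its cheapest open site.
  C-α→D4 14, C-β→D2 16, C-γ→D4 5, C-δ→D4 6, C-ε→D4 5, C-ζ→D5 12, C-η→D4 6
  response time 64, fixed 42 → total 106.
Compare {D4, D5}: response time 78 + fixed 33 = 111.
Compare {D2, D4}: response time 86 + fixed 32 = 118.
Compare {D3, D4, D5}: response time 71 + fixed 47 = 118.
All other subsets cost ≥ 111. Minimum total cost: 106.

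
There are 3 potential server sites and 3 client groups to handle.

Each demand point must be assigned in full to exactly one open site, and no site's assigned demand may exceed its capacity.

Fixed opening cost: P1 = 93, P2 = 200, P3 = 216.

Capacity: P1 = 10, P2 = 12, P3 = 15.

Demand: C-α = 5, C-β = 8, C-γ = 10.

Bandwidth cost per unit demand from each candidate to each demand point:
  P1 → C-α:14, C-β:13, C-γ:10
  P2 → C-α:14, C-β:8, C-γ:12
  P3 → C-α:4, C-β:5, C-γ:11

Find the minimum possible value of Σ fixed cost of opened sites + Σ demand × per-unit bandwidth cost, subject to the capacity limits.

Open {P1, P3}; cheapest assignment that respects the capacities:
  P1 (cap 10, load 10): C-γ — cost 10×10 = 100
  P3 (cap 15, load 13): C-α, C-β — cost 5×4 + 8×5 = 60
  Shipping 160, fixed 309 → total 469.
  Any other capacity-feasible assignment to {P1, P3} ships for at least 160.
Compare {P2, P3}: its best feasible assignment gives total 596.
Compare {P1, P2, P3}: its best feasible assignment gives total 669.
Every other set of open sites that can feasibly serve all demand totals ≥ 596 even under its best assignment. Minimum: 469.

469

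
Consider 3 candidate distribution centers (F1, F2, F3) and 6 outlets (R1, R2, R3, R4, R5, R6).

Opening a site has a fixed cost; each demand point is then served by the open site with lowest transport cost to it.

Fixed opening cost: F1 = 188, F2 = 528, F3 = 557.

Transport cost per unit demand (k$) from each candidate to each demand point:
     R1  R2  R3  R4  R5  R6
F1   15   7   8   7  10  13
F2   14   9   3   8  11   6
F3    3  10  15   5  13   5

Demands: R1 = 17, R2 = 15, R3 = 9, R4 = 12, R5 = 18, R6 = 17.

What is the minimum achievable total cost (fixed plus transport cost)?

1105

Open {F1}: assign each demand point to its cheapest open site.
  R1→F1 17×15=255, R2→F1 15×7=105, R3→F1 9×8=72, R4→F1 12×7=84, R5→F1 18×10=180, R6→F1 17×13=221
  transport cost 917, fixed 188 → total 1105.
Compare {F3}: transport cost 715 + fixed 557 = 1272.
Compare {F1, F3}: transport cost 553 + fixed 745 = 1298.
Compare {F2}: transport cost 796 + fixed 528 = 1324.
All other subsets cost ≥ 1272. Minimum total cost: 1105.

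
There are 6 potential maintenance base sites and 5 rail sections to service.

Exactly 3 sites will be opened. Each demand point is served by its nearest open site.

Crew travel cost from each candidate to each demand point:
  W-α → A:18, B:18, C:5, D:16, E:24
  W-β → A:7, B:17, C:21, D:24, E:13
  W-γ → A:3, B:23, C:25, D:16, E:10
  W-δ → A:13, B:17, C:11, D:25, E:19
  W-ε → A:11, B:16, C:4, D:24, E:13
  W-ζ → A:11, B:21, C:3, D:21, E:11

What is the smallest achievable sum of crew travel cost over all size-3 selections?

Open {W-γ, W-ε, W-ζ}.
  A→W-γ 3, B→W-ε 16, C→W-ζ 3, D→W-γ 16, E→W-γ 10  ⇒ total 48.
Compare {W-α, W-γ, W-ε}: total 49.
Compare {W-β, W-γ, W-ε}: total 49.
No size-3 selection does better; minimum is 48.

48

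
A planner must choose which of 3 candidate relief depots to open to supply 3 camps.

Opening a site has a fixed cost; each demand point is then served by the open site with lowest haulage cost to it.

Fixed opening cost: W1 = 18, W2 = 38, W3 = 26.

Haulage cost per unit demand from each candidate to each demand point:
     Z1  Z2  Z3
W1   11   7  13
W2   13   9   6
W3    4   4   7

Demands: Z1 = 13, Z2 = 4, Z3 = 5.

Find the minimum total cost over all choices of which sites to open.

Open {W3}: assign each demand point to its cheapest open site.
  Z1→W3 13×4=52, Z2→W3 4×4=16, Z3→W3 5×7=35
  haulage cost 103, fixed 26 → total 129.
Compare {W1, W3}: haulage cost 103 + fixed 44 = 147.
Compare {W2, W3}: haulage cost 98 + fixed 64 = 162.
Compare {W1, W2, W3}: haulage cost 98 + fixed 82 = 180.
All other subsets cost ≥ 147. Minimum total cost: 129.

129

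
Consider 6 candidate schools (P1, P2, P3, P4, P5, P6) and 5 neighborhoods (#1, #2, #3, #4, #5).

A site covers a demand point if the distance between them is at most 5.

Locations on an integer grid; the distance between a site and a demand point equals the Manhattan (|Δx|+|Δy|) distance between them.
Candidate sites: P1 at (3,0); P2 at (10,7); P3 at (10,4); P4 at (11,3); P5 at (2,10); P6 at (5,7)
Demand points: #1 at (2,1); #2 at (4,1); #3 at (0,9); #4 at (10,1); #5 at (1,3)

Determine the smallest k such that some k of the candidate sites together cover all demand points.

Coverage sets (demand points within 5 of each site):
  P1: {#1, #2, #5}
  P2: {}
  P3: {#4}
  P4: {#4}
  P5: {#3}
  P6: {}
No 2 sites suffice: every size-2 union leaves at least one demand point uncovered.
But {P1, P3, P5} covers everything, so the minimum is 3.

3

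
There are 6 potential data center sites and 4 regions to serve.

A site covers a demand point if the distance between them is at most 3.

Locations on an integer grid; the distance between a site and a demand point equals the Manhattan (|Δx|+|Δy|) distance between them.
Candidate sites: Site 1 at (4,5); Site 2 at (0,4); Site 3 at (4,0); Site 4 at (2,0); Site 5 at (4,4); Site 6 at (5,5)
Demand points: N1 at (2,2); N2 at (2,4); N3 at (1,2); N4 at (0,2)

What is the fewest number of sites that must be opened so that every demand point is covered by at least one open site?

2

Coverage sets (demand points within 3 of each site):
  Site 1: {N2}
  Site 2: {N2, N3, N4}
  Site 3: {}
  Site 4: {N1, N3}
  Site 5: {N2}
  Site 6: {}
No single site covers all 4 demand points.
But {Site 2, Site 4} covers everything, so the minimum is 2.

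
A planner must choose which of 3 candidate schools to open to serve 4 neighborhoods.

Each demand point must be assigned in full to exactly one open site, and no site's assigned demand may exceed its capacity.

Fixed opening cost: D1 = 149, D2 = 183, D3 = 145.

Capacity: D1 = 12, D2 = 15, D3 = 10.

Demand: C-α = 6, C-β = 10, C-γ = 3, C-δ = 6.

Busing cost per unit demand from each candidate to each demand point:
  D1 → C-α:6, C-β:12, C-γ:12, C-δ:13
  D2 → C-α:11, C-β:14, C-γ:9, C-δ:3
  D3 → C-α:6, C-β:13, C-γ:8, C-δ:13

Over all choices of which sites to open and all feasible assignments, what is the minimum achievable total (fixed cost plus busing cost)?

563

Open {D1, D2}; cheapest assignment that respects the capacities:
  D1 (cap 12, load 10): C-β — cost 10×12 = 120
  D2 (cap 15, load 15): C-α, C-γ, C-δ — cost 6×11 + 3×9 + 6×3 = 111
  Shipping 231, fixed 332 → total 563.
  Any other capacity-feasible assignment to {D1, D2} ships for at least 231.
Compare {D2, D3}: its best feasible assignment gives total 569.
Compare {D1, D2, D3}: its best feasible assignment gives total 675.
Every other set of open sites that can feasibly serve all demand totals ≥ 569 even under its best assignment. Minimum: 563.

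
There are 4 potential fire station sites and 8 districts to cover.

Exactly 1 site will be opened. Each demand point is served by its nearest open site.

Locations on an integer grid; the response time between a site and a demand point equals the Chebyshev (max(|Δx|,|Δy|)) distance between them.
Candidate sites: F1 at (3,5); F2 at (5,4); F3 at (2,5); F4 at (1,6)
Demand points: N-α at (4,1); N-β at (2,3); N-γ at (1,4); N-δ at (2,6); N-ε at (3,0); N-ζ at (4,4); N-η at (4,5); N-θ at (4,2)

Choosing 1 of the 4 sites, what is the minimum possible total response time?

19

Open {F1}.
  N-α→F1 4, N-β→F1 2, N-γ→F1 2, N-δ→F1 1, N-ε→F1 5, N-ζ→F1 1, N-η→F1 1, N-θ→F1 3  ⇒ total 19.
Compare {F3}: total 20.
Compare {F2}: total 21.
No size-1 selection does better; minimum is 19.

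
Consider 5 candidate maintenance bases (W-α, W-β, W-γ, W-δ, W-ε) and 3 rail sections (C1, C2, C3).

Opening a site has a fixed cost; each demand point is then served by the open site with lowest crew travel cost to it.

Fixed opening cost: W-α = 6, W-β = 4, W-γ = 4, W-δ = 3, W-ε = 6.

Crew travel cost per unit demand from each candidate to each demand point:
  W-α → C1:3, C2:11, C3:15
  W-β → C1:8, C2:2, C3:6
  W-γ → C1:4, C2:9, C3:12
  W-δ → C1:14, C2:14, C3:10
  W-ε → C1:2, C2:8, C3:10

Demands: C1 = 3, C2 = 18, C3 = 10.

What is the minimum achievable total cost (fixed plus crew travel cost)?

Open {W-β, W-ε}: assign each demand point to its cheapest open site.
  C1→W-ε 3×2=6, C2→W-β 18×2=36, C3→W-β 10×6=60
  crew travel cost 102, fixed 10 → total 112.
Compare {W-α, W-β}: crew travel cost 105 + fixed 10 = 115.
Compare {W-β, W-δ, W-ε}: crew travel cost 102 + fixed 13 = 115.
Compare {W-β, W-γ}: crew travel cost 108 + fixed 8 = 116.
All other subsets cost ≥ 115. Minimum total cost: 112.

112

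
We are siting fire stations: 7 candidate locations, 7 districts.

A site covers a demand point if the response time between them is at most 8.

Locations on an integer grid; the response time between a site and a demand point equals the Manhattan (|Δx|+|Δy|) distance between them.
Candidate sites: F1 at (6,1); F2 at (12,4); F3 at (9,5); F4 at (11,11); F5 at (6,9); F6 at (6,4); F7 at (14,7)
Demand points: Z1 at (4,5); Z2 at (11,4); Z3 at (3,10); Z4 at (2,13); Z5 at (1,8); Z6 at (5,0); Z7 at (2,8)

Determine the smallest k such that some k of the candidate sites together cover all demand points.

Coverage sets (demand points within 8 of each site):
  F1: {Z1, Z2, Z6}
  F2: {Z2}
  F3: {Z1, Z2}
  F4: {Z2}
  F5: {Z1, Z3, Z4, Z5, Z7}
  F6: {Z1, Z2, Z6, Z7}
  F7: {Z2}
No single site covers all 7 demand points.
But {F1, F5} covers everything, so the minimum is 2.

2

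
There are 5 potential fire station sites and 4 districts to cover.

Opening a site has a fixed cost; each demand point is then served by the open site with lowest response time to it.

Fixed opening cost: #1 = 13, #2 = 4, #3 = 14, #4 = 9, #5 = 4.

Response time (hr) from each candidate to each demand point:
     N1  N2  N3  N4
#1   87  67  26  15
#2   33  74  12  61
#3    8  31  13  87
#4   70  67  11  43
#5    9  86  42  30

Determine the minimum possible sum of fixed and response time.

94

Open {#1, #3}: assign each demand point to its cheapest open site.
  N1→#3 8, N2→#3 31, N3→#3 13, N4→#1 15
  response time 67, fixed 27 → total 94.
Compare {#1, #2, #3}: response time 66 + fixed 31 = 97.
Compare {#1, #3, #5}: response time 67 + fixed 31 = 98.
Compare {#3, #5}: response time 82 + fixed 18 = 100.
All other subsets cost ≥ 97. Minimum total cost: 94.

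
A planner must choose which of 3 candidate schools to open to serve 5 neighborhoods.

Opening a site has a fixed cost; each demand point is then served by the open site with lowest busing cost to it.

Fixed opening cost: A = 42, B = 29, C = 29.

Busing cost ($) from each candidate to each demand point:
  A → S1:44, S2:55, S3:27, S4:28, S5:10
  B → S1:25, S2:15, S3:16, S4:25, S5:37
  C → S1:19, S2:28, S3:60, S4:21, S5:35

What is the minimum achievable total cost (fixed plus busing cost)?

147

Open {B}: assign each demand point to its cheapest open site.
  S1→B 25, S2→B 15, S3→B 16, S4→B 25, S5→B 37
  busing cost 118, fixed 29 → total 147.
Compare {A, B}: busing cost 91 + fixed 71 = 162.
Compare {B, C}: busing cost 106 + fixed 58 = 164.
Compare {A, C}: busing cost 105 + fixed 71 = 176.
All other subsets cost ≥ 162. Minimum total cost: 147.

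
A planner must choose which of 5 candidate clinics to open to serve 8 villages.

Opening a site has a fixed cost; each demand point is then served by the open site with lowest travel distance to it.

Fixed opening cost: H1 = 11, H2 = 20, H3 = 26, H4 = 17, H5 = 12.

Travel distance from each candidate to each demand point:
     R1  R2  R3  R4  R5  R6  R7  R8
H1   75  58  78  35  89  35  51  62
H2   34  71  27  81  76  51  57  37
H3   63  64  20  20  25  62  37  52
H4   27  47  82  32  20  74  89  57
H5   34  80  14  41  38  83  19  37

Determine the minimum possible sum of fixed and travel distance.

271

Open {H1, H4, H5}: assign each demand point to its cheapest open site.
  R1→H4 27, R2→H4 47, R3→H5 14, R4→H4 32, R5→H4 20, R6→H1 35, R7→H5 19, R8→H5 37
  travel distance 231, fixed 40 → total 271.
Compare {H1, H3, H4, H5}: travel distance 219 + fixed 66 = 285.
Compare {H1, H3, H5}: travel distance 242 + fixed 49 = 291.
Compare {H1, H2, H4, H5}: travel distance 231 + fixed 60 = 291.
All other subsets cost ≥ 285. Minimum total cost: 271.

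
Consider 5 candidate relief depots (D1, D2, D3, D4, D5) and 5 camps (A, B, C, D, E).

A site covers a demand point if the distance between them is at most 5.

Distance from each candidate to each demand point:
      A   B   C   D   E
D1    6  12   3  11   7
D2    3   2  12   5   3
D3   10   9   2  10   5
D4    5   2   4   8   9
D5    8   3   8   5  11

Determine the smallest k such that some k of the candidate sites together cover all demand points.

Coverage sets (demand points within 5 of each site):
  D1: {C}
  D2: {A, B, D, E}
  D3: {C, E}
  D4: {A, B, C}
  D5: {B, D}
No single site covers all 5 demand points.
But {D1, D2} covers everything, so the minimum is 2.

2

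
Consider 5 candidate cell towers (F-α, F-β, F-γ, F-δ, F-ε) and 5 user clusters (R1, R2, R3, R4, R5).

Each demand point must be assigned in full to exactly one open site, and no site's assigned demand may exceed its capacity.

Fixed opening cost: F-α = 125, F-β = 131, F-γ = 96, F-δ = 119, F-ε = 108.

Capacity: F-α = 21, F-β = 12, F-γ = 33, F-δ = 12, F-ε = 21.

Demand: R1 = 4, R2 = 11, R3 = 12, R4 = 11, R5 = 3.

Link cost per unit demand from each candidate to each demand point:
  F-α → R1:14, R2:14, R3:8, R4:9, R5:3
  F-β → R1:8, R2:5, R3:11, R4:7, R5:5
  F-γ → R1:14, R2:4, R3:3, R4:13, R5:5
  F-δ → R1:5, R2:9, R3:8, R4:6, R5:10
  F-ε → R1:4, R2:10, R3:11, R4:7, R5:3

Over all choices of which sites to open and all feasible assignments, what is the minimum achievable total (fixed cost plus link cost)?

Open {F-γ, F-ε}; cheapest assignment that respects the capacities:
  F-γ (cap 33, load 23): R2, R3 — cost 11×4 + 12×3 = 80
  F-ε (cap 21, load 18): R1, R4, R5 — cost 4×4 + 11×7 + 3×3 = 102
  Shipping 182, fixed 204 → total 386.
  Any other capacity-feasible assignment to {F-γ, F-ε} ships for at least 182.
Compare {F-γ, F-δ}: its best feasible assignment gives total 432.
Compare {F-β, F-γ}: its best feasible assignment gives total 455.
Every other set of open sites that can feasibly serve all demand totals ≥ 432 even under its best assignment. Minimum: 386.

386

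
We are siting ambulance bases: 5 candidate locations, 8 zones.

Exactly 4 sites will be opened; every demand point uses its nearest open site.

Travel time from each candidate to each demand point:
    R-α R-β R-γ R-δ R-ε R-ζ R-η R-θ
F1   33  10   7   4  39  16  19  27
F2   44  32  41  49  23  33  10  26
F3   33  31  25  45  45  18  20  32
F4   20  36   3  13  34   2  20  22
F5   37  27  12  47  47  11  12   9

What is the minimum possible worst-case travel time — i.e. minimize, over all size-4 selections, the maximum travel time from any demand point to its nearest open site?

Open {F1, F2, F3, F4}.
  Farthest demand point is R-ε at travel time 23 (to F2); all others are ≤ 23.
With {F1, F2, F4, F5} the worst case is 23.
With {F2, F3, F4, F5} the worst case is 27.
No size-4 selection achieves below 23.

23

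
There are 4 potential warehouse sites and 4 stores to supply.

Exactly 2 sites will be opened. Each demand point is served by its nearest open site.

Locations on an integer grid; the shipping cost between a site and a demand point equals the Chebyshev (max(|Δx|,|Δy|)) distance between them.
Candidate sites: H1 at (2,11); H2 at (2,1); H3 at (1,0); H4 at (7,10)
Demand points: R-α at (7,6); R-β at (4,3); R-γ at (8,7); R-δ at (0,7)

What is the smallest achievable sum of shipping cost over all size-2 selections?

15

Open {H2, H4}.
  R-α→H4 4, R-β→H2 2, R-γ→H4 3, R-δ→H2 6  ⇒ total 15.
Compare {H1, H2}: total 17.
Compare {H3, H4}: total 17.
No size-2 selection does better; minimum is 15.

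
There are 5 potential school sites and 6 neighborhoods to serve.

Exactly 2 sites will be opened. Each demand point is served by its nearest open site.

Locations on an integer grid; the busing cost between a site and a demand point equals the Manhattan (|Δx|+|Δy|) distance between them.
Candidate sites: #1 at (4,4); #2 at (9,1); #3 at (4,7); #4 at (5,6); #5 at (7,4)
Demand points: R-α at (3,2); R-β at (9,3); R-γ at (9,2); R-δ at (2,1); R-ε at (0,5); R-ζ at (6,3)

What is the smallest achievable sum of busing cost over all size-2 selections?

Open {#1, #2}.
  R-α→#1 3, R-β→#2 2, R-γ→#2 1, R-δ→#1 5, R-ε→#1 5, R-ζ→#1 3  ⇒ total 19.
Compare {#1, #5}: total 22.
Compare {#2, #4}: total 26.
No size-2 selection does better; minimum is 19.

19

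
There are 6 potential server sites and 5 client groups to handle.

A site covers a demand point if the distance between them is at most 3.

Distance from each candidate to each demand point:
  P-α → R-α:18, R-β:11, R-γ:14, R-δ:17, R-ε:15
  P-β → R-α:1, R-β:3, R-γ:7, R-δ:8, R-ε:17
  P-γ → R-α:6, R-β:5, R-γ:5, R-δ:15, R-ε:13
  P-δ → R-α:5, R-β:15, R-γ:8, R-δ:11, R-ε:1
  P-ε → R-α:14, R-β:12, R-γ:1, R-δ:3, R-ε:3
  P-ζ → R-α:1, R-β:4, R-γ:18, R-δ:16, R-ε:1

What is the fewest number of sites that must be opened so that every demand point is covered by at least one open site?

2

Coverage sets (demand points within 3 of each site):
  P-α: {}
  P-β: {R-α, R-β}
  P-γ: {}
  P-δ: {R-ε}
  P-ε: {R-γ, R-δ, R-ε}
  P-ζ: {R-α, R-ε}
No single site covers all 5 demand points.
But {P-β, P-ε} covers everything, so the minimum is 2.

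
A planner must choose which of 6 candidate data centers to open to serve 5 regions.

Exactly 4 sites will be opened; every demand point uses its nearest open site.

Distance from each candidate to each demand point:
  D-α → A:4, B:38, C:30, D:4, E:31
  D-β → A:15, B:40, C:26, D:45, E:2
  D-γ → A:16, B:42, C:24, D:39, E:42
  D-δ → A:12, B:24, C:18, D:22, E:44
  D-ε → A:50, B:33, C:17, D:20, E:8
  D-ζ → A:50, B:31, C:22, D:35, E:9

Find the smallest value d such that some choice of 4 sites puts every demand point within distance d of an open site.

24

Open {D-α, D-β, D-γ, D-δ}.
  Farthest demand point is B at distance 24 (to D-δ); all others are ≤ 24.
With {D-α, D-β, D-δ, D-ε} the worst case is 24.
With {D-α, D-β, D-δ, D-ζ} the worst case is 24.
No size-4 selection achieves below 24.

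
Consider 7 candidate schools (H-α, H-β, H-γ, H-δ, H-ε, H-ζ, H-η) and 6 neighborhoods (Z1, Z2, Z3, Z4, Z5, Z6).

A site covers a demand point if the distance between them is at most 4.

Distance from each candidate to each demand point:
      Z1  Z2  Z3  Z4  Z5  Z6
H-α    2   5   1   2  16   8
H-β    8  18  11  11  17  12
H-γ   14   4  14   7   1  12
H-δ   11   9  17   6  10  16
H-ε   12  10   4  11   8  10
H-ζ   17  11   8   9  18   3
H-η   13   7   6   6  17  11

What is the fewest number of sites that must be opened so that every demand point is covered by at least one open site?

Coverage sets (demand points within 4 of each site):
  H-α: {Z1, Z3, Z4}
  H-β: {}
  H-γ: {Z2, Z5}
  H-δ: {}
  H-ε: {Z3}
  H-ζ: {Z6}
  H-η: {}
No 2 sites suffice: every size-2 union leaves at least one demand point uncovered.
But {H-α, H-γ, H-ζ} covers everything, so the minimum is 3.

3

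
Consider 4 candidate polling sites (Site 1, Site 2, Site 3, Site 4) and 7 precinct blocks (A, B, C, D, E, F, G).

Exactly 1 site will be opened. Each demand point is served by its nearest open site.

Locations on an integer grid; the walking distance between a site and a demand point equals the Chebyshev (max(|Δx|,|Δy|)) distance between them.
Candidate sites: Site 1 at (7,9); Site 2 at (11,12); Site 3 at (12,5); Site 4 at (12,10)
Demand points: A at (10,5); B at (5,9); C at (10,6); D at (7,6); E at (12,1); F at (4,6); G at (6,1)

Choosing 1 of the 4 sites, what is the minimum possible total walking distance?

31

Open {Site 1}.
  A→Site 1 4, B→Site 1 2, C→Site 1 3, D→Site 1 3, E→Site 1 8, F→Site 1 3, G→Site 1 8  ⇒ total 31.
Compare {Site 3}: total 34.
Compare {Site 4}: total 47.
No size-1 selection does better; minimum is 31.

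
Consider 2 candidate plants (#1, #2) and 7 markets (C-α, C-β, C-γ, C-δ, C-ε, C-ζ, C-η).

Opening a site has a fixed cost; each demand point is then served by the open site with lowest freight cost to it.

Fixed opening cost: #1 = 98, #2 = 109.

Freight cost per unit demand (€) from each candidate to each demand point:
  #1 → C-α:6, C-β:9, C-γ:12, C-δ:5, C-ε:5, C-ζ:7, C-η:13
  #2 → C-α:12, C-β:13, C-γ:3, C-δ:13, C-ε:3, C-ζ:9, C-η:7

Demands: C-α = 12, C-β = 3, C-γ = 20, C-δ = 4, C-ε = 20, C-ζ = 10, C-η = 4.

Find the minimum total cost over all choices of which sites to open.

Open {#1, #2}: assign each demand point to its cheapest open site.
  C-α→#1 12×6=72, C-β→#1 3×9=27, C-γ→#2 20×3=60, C-δ→#1 4×5=20, C-ε→#2 20×3=60, C-ζ→#1 10×7=70, C-η→#2 4×7=28
  freight cost 337, fixed 207 → total 544.
Compare {#2}: freight cost 473 + fixed 109 = 582.
Compare {#1}: freight cost 581 + fixed 98 = 679.

544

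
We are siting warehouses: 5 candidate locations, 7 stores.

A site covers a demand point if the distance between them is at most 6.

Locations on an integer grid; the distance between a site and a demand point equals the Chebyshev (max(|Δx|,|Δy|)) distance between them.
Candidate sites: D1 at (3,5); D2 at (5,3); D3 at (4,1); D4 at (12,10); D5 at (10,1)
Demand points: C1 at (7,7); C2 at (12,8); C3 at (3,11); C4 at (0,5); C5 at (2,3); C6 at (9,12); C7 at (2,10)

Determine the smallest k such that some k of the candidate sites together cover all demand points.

Coverage sets (demand points within 6 of each site):
  D1: {C1, C3, C4, C5, C7}
  D2: {C1, C4, C5}
  D3: {C1, C4, C5}
  D4: {C1, C2, C6}
  D5: {C1}
No single site covers all 7 demand points.
But {D1, D4} covers everything, so the minimum is 2.

2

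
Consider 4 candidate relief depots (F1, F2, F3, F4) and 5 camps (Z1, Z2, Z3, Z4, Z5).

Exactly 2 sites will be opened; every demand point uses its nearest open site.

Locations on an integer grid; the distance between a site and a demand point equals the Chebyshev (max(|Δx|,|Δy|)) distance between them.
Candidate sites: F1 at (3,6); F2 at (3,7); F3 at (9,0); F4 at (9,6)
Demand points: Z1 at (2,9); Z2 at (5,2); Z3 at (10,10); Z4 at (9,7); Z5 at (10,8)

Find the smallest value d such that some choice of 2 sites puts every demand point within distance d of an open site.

Open {F1, F4}.
  Farthest demand point is Z2 at distance 4 (to F1); all others are ≤ 4.
With {F2, F4} the worst case is 4.
With {F1, F2} the worst case is 7.
No size-2 selection achieves below 4.

4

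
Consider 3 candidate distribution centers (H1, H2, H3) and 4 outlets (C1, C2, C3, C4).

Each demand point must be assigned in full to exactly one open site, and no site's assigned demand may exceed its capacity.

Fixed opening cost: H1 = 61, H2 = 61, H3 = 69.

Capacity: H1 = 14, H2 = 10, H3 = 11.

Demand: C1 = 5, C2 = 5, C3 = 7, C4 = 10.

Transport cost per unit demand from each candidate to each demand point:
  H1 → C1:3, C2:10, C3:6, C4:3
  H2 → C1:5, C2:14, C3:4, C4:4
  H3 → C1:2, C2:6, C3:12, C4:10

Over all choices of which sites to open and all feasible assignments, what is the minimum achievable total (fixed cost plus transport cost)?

Open {H1, H2, H3}; cheapest assignment that respects the capacities:
  H1 (cap 14, load 10): C4 — cost 10×3 = 30
  H2 (cap 10, load 7): C3 — cost 7×4 = 28
  H3 (cap 11, load 10): C1, C2 — cost 5×2 + 5×6 = 40
  Shipping 98, fixed 191 → total 289.
  Any other capacity-feasible assignment to {H1, H2, H3} ships for at least 98.
Total demand is 27 and no other set of sites has combined capacity ≥ 27, so {H1, H2, H3} is the only feasible choice of open sites. Minimum: 289.

289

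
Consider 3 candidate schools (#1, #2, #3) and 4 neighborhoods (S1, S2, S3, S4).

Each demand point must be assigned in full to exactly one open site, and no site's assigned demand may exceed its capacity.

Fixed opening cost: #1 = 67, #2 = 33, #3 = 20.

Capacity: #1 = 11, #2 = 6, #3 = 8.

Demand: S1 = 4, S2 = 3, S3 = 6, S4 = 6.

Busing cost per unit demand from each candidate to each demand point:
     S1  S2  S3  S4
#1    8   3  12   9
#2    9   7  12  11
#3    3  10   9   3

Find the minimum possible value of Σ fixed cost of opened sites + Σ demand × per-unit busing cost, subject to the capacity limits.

251

Open {#1, #2, #3}; cheapest assignment that respects the capacities:
  #1 (cap 11, load 7): S1, S2 — cost 4×8 + 3×3 = 41
  #2 (cap 6, load 6): S3 — cost 6×12 = 72
  #3 (cap 8, load 6): S4 — cost 6×3 = 18
  Shipping 131, fixed 120 → total 251.
  Any other capacity-feasible assignment to {#1, #2, #3} ships for at least 131.
Total demand is 19; every other set of sites either has combined capacity below 19 or cannot fit the demands without splitting one across sites, so {#1, #2, #3} is the only feasible choice of open sites. Minimum: 251.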